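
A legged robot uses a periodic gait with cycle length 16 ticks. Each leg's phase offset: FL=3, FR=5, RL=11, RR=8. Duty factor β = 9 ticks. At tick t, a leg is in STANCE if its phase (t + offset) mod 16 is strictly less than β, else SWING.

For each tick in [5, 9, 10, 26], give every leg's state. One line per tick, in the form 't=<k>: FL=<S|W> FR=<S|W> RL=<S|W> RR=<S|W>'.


t=5: phase=(8,10,0,13) vs β=9 → FL=S FR=W RL=S RR=W
t=9: phase=(12,14,4,1) vs β=9 → FL=W FR=W RL=S RR=S
t=10: phase=(13,15,5,2) vs β=9 → FL=W FR=W RL=S RR=S
t=26: phase=(13,15,5,2) vs β=9 → FL=W FR=W RL=S RR=S

t=5: FL=S FR=W RL=S RR=W
t=9: FL=W FR=W RL=S RR=S
t=10: FL=W FR=W RL=S RR=S
t=26: FL=W FR=W RL=S RR=S


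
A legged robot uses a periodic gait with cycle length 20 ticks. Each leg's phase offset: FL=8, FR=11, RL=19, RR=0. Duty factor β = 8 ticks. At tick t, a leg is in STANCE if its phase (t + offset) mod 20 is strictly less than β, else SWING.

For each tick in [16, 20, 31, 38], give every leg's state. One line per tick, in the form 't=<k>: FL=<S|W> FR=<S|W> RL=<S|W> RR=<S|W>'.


t=16: FL=S FR=S RL=W RR=W
t=20: FL=W FR=W RL=W RR=S
t=31: FL=W FR=S RL=W RR=W
t=38: FL=S FR=W RL=W RR=W

t=16: phase=(4,7,15,16) vs β=8 → FL=S FR=S RL=W RR=W
t=20: phase=(8,11,19,0) vs β=8 → FL=W FR=W RL=W RR=S
t=31: phase=(19,2,10,11) vs β=8 → FL=W FR=S RL=W RR=W
t=38: phase=(6,9,17,18) vs β=8 → FL=S FR=W RL=W RR=W


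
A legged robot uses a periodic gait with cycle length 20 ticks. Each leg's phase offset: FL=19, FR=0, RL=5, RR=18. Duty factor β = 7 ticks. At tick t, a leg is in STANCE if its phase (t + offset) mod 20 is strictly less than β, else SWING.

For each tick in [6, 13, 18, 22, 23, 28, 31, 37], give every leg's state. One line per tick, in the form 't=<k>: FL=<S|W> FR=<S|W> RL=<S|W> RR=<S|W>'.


t=6: FL=S FR=S RL=W RR=S
t=13: FL=W FR=W RL=W RR=W
t=18: FL=W FR=W RL=S RR=W
t=22: FL=S FR=S RL=W RR=S
t=23: FL=S FR=S RL=W RR=S
t=28: FL=W FR=W RL=W RR=S
t=31: FL=W FR=W RL=W RR=W
t=37: FL=W FR=W RL=S RR=W

t=6: phase=(5,6,11,4) vs β=7 → FL=S FR=S RL=W RR=S
t=13: phase=(12,13,18,11) vs β=7 → FL=W FR=W RL=W RR=W
t=18: phase=(17,18,3,16) vs β=7 → FL=W FR=W RL=S RR=W
t=22: phase=(1,2,7,0) vs β=7 → FL=S FR=S RL=W RR=S
t=23: phase=(2,3,8,1) vs β=7 → FL=S FR=S RL=W RR=S
t=28: phase=(7,8,13,6) vs β=7 → FL=W FR=W RL=W RR=S
t=31: phase=(10,11,16,9) vs β=7 → FL=W FR=W RL=W RR=W
t=37: phase=(16,17,2,15) vs β=7 → FL=W FR=W RL=S RR=W


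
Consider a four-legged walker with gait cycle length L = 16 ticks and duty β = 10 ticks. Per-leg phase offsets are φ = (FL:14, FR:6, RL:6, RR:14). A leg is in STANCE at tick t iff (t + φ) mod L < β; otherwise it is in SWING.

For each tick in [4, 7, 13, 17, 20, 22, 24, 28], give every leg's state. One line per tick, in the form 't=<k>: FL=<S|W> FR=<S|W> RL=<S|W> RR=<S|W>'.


t=4: phase=(2,10,10,2) vs β=10 → FL=S FR=W RL=W RR=S
t=7: phase=(5,13,13,5) vs β=10 → FL=S FR=W RL=W RR=S
t=13: phase=(11,3,3,11) vs β=10 → FL=W FR=S RL=S RR=W
t=17: phase=(15,7,7,15) vs β=10 → FL=W FR=S RL=S RR=W
t=20: phase=(2,10,10,2) vs β=10 → FL=S FR=W RL=W RR=S
t=22: phase=(4,12,12,4) vs β=10 → FL=S FR=W RL=W RR=S
t=24: phase=(6,14,14,6) vs β=10 → FL=S FR=W RL=W RR=S
t=28: phase=(10,2,2,10) vs β=10 → FL=W FR=S RL=S RR=W

t=4: FL=S FR=W RL=W RR=S
t=7: FL=S FR=W RL=W RR=S
t=13: FL=W FR=S RL=S RR=W
t=17: FL=W FR=S RL=S RR=W
t=20: FL=S FR=W RL=W RR=S
t=22: FL=S FR=W RL=W RR=S
t=24: FL=S FR=W RL=W RR=S
t=28: FL=W FR=S RL=S RR=W


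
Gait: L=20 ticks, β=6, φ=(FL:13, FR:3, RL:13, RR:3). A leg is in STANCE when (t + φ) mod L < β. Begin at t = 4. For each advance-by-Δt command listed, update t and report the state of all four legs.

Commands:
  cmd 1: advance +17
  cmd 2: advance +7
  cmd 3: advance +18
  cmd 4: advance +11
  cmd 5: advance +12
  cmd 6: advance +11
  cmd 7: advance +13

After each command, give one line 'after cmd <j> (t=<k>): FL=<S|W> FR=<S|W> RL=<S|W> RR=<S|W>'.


start t=4: FL=W FR=W RL=W RR=W
cmd 1: advance +17 → t=21, phase=(14,4,14,4) → FL=W FR=S RL=W RR=S
cmd 2: advance +7 → t=28, phase=(1,11,1,11) → FL=S FR=W RL=S RR=W
cmd 3: advance +18 → t=46, phase=(19,9,19,9) → FL=W FR=W RL=W RR=W
cmd 4: advance +11 → t=57, phase=(10,0,10,0) → FL=W FR=S RL=W RR=S
cmd 5: advance +12 → t=69, phase=(2,12,2,12) → FL=S FR=W RL=S RR=W
cmd 6: advance +11 → t=80, phase=(13,3,13,3) → FL=W FR=S RL=W RR=S
cmd 7: advance +13 → t=93, phase=(6,16,6,16) → FL=W FR=W RL=W RR=W

after cmd 1 (t=21): FL=W FR=S RL=W RR=S
after cmd 2 (t=28): FL=S FR=W RL=S RR=W
after cmd 3 (t=46): FL=W FR=W RL=W RR=W
after cmd 4 (t=57): FL=W FR=S RL=W RR=S
after cmd 5 (t=69): FL=S FR=W RL=S RR=W
after cmd 6 (t=80): FL=W FR=S RL=W RR=S
after cmd 7 (t=93): FL=W FR=W RL=W RR=W


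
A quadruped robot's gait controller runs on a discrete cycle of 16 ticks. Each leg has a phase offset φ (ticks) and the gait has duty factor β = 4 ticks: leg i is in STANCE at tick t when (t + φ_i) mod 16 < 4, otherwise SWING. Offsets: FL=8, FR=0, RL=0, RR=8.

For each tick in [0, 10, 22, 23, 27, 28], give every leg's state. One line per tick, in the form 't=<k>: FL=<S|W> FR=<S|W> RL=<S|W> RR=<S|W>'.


t=0: phase=(8,0,0,8) vs β=4 → FL=W FR=S RL=S RR=W
t=10: phase=(2,10,10,2) vs β=4 → FL=S FR=W RL=W RR=S
t=22: phase=(14,6,6,14) vs β=4 → FL=W FR=W RL=W RR=W
t=23: phase=(15,7,7,15) vs β=4 → FL=W FR=W RL=W RR=W
t=27: phase=(3,11,11,3) vs β=4 → FL=S FR=W RL=W RR=S
t=28: phase=(4,12,12,4) vs β=4 → FL=W FR=W RL=W RR=W

t=0: FL=W FR=S RL=S RR=W
t=10: FL=S FR=W RL=W RR=S
t=22: FL=W FR=W RL=W RR=W
t=23: FL=W FR=W RL=W RR=W
t=27: FL=S FR=W RL=W RR=S
t=28: FL=W FR=W RL=W RR=W


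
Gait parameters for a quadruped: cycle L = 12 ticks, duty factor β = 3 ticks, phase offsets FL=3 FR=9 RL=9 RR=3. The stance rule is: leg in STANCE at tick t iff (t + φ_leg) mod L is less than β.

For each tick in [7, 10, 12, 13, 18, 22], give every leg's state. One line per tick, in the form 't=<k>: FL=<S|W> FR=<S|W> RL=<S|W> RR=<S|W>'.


t=7: phase=(10,4,4,10) vs β=3 → FL=W FR=W RL=W RR=W
t=10: phase=(1,7,7,1) vs β=3 → FL=S FR=W RL=W RR=S
t=12: phase=(3,9,9,3) vs β=3 → FL=W FR=W RL=W RR=W
t=13: phase=(4,10,10,4) vs β=3 → FL=W FR=W RL=W RR=W
t=18: phase=(9,3,3,9) vs β=3 → FL=W FR=W RL=W RR=W
t=22: phase=(1,7,7,1) vs β=3 → FL=S FR=W RL=W RR=S

t=7: FL=W FR=W RL=W RR=W
t=10: FL=S FR=W RL=W RR=S
t=12: FL=W FR=W RL=W RR=W
t=13: FL=W FR=W RL=W RR=W
t=18: FL=W FR=W RL=W RR=W
t=22: FL=S FR=W RL=W RR=S


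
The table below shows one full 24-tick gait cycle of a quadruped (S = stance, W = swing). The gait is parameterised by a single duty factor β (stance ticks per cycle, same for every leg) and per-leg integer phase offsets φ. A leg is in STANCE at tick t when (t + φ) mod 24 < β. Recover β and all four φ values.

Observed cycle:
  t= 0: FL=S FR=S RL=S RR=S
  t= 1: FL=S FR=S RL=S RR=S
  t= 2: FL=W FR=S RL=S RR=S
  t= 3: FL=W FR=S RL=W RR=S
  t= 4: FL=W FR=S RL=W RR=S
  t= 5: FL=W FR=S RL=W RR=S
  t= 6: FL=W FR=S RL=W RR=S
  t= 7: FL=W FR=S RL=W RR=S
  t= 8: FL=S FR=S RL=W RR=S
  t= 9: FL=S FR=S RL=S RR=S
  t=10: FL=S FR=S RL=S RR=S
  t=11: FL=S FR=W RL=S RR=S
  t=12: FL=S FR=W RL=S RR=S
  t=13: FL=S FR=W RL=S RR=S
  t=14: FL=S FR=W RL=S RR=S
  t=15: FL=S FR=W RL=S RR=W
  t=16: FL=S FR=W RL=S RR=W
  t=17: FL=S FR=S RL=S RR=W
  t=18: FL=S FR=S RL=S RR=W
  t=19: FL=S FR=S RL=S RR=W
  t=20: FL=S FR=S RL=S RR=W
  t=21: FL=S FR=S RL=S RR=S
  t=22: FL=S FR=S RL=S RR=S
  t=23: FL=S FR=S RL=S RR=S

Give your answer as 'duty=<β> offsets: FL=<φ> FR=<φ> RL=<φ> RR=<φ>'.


duty β = stance ticks per leg = 18
FL: stance ticks = 18; W→S at t=8 → φ=16
FR: stance ticks = 18; W→S at t=17 → φ=7
RL: stance ticks = 18; W→S at t=9 → φ=15
RR: stance ticks = 18; W→S at t=21 → φ=3

duty=18 offsets: FL=16 FR=7 RL=15 RR=3


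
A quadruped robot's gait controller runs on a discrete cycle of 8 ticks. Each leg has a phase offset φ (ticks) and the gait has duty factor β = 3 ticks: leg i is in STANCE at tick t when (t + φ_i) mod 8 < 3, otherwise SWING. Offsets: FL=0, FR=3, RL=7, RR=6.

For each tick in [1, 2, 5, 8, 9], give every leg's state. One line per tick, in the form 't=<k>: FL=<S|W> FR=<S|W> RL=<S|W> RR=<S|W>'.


t=1: FL=S FR=W RL=S RR=W
t=2: FL=S FR=W RL=S RR=S
t=5: FL=W FR=S RL=W RR=W
t=8: FL=S FR=W RL=W RR=W
t=9: FL=S FR=W RL=S RR=W

t=1: phase=(1,4,0,7) vs β=3 → FL=S FR=W RL=S RR=W
t=2: phase=(2,5,1,0) vs β=3 → FL=S FR=W RL=S RR=S
t=5: phase=(5,0,4,3) vs β=3 → FL=W FR=S RL=W RR=W
t=8: phase=(0,3,7,6) vs β=3 → FL=S FR=W RL=W RR=W
t=9: phase=(1,4,0,7) vs β=3 → FL=S FR=W RL=S RR=W


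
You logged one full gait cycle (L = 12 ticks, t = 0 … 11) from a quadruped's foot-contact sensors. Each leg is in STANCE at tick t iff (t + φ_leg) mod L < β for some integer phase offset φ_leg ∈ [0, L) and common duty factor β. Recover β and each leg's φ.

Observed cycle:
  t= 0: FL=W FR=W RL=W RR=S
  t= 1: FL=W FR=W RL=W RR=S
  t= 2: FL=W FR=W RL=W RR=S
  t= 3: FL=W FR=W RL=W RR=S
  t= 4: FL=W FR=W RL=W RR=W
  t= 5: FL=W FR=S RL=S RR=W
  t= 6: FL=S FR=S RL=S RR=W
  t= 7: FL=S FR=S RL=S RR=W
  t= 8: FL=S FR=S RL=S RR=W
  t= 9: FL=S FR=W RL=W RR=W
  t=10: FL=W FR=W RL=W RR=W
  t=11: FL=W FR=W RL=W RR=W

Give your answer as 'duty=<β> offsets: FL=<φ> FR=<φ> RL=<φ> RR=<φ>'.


duty=4 offsets: FL=6 FR=7 RL=7 RR=0

duty β = stance ticks per leg = 4
FL: stance ticks = 4; W→S at t=6 → φ=6
FR: stance ticks = 4; W→S at t=5 → φ=7
RL: stance ticks = 4; W→S at t=5 → φ=7
RR: stance ticks = 4; W→S at t=0 → φ=0


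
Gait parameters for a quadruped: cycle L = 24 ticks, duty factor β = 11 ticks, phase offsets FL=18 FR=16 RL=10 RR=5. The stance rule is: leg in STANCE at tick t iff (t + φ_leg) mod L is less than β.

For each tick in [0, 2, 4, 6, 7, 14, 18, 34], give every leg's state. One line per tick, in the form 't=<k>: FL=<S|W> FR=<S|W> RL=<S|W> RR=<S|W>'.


t=0: FL=W FR=W RL=S RR=S
t=2: FL=W FR=W RL=W RR=S
t=4: FL=W FR=W RL=W RR=S
t=6: FL=S FR=W RL=W RR=W
t=7: FL=S FR=W RL=W RR=W
t=14: FL=S FR=S RL=S RR=W
t=18: FL=W FR=S RL=S RR=W
t=34: FL=S FR=S RL=W RR=W

t=0: phase=(18,16,10,5) vs β=11 → FL=W FR=W RL=S RR=S
t=2: phase=(20,18,12,7) vs β=11 → FL=W FR=W RL=W RR=S
t=4: phase=(22,20,14,9) vs β=11 → FL=W FR=W RL=W RR=S
t=6: phase=(0,22,16,11) vs β=11 → FL=S FR=W RL=W RR=W
t=7: phase=(1,23,17,12) vs β=11 → FL=S FR=W RL=W RR=W
t=14: phase=(8,6,0,19) vs β=11 → FL=S FR=S RL=S RR=W
t=18: phase=(12,10,4,23) vs β=11 → FL=W FR=S RL=S RR=W
t=34: phase=(4,2,20,15) vs β=11 → FL=S FR=S RL=W RR=W


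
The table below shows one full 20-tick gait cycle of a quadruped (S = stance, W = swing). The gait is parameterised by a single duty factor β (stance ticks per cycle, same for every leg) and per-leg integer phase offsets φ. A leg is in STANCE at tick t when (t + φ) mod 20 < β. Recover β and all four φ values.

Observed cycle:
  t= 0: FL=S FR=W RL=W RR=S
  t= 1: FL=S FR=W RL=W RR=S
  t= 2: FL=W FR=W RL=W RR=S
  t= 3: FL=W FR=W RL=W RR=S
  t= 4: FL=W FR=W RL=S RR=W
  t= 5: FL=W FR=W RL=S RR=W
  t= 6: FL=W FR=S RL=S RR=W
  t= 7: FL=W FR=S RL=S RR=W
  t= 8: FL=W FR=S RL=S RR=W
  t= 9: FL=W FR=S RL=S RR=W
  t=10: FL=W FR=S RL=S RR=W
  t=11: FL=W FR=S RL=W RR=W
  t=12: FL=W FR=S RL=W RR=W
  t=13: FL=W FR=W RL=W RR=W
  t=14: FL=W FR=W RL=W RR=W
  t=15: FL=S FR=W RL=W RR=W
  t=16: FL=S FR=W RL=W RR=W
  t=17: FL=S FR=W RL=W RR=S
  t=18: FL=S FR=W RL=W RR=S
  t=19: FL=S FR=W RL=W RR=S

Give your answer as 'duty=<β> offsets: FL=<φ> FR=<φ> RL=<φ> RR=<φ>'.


duty=7 offsets: FL=5 FR=14 RL=16 RR=3

duty β = stance ticks per leg = 7
FL: stance ticks = 7; W→S at t=15 → φ=5
FR: stance ticks = 7; W→S at t=6 → φ=14
RL: stance ticks = 7; W→S at t=4 → φ=16
RR: stance ticks = 7; W→S at t=17 → φ=3


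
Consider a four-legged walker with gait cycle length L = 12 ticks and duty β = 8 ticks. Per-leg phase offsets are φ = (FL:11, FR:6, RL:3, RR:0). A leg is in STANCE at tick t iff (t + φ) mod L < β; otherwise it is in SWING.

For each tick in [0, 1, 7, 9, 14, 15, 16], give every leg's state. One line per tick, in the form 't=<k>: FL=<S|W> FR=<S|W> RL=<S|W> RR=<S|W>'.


t=0: phase=(11,6,3,0) vs β=8 → FL=W FR=S RL=S RR=S
t=1: phase=(0,7,4,1) vs β=8 → FL=S FR=S RL=S RR=S
t=7: phase=(6,1,10,7) vs β=8 → FL=S FR=S RL=W RR=S
t=9: phase=(8,3,0,9) vs β=8 → FL=W FR=S RL=S RR=W
t=14: phase=(1,8,5,2) vs β=8 → FL=S FR=W RL=S RR=S
t=15: phase=(2,9,6,3) vs β=8 → FL=S FR=W RL=S RR=S
t=16: phase=(3,10,7,4) vs β=8 → FL=S FR=W RL=S RR=S

t=0: FL=W FR=S RL=S RR=S
t=1: FL=S FR=S RL=S RR=S
t=7: FL=S FR=S RL=W RR=S
t=9: FL=W FR=S RL=S RR=W
t=14: FL=S FR=W RL=S RR=S
t=15: FL=S FR=W RL=S RR=S
t=16: FL=S FR=W RL=S RR=S


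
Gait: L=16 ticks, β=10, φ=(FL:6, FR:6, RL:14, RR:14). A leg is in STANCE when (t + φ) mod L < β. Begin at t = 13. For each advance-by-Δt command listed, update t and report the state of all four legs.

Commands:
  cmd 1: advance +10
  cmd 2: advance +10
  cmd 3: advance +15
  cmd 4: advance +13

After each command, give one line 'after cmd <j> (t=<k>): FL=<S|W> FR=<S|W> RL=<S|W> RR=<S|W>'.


after cmd 1 (t=23): FL=W FR=W RL=S RR=S
after cmd 2 (t=33): FL=S FR=S RL=W RR=W
after cmd 3 (t=48): FL=S FR=S RL=W RR=W
after cmd 4 (t=61): FL=S FR=S RL=W RR=W

start t=13: FL=S FR=S RL=W RR=W
cmd 1: advance +10 → t=23, phase=(13,13,5,5) → FL=W FR=W RL=S RR=S
cmd 2: advance +10 → t=33, phase=(7,7,15,15) → FL=S FR=S RL=W RR=W
cmd 3: advance +15 → t=48, phase=(6,6,14,14) → FL=S FR=S RL=W RR=W
cmd 4: advance +13 → t=61, phase=(3,3,11,11) → FL=S FR=S RL=W RR=W


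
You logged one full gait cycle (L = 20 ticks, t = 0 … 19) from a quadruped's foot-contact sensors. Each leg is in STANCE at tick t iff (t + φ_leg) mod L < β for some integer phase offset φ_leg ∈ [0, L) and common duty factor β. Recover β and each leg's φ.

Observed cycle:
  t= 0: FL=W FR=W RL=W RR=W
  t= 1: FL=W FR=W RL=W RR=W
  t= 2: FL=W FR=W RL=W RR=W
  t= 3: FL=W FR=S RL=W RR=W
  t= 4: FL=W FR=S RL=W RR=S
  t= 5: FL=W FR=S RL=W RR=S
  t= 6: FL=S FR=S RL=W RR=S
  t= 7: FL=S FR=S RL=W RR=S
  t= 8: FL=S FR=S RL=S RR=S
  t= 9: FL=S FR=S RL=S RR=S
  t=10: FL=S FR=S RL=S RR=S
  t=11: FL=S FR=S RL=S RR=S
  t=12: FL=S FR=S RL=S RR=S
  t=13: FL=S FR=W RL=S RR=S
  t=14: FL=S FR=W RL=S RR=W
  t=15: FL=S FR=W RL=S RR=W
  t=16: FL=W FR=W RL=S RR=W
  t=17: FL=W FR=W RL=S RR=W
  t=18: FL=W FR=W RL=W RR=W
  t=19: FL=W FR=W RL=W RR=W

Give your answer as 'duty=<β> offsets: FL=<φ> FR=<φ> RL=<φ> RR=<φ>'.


duty=10 offsets: FL=14 FR=17 RL=12 RR=16

duty β = stance ticks per leg = 10
FL: stance ticks = 10; W→S at t=6 → φ=14
FR: stance ticks = 10; W→S at t=3 → φ=17
RL: stance ticks = 10; W→S at t=8 → φ=12
RR: stance ticks = 10; W→S at t=4 → φ=16


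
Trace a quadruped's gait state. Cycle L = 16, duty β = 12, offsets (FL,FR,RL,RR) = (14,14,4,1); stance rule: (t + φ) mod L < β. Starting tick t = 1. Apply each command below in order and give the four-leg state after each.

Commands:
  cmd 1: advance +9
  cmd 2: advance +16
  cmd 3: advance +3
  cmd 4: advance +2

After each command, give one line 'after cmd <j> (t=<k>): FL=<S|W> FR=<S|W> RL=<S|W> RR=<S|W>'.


after cmd 1 (t=10): FL=S FR=S RL=W RR=S
after cmd 2 (t=26): FL=S FR=S RL=W RR=S
after cmd 3 (t=29): FL=S FR=S RL=S RR=W
after cmd 4 (t=31): FL=W FR=W RL=S RR=S

start t=1: FL=W FR=W RL=S RR=S
cmd 1: advance +9 → t=10, phase=(8,8,14,11) → FL=S FR=S RL=W RR=S
cmd 2: advance +16 → t=26, phase=(8,8,14,11) → FL=S FR=S RL=W RR=S
cmd 3: advance +3 → t=29, phase=(11,11,1,14) → FL=S FR=S RL=S RR=W
cmd 4: advance +2 → t=31, phase=(13,13,3,0) → FL=W FR=W RL=S RR=S


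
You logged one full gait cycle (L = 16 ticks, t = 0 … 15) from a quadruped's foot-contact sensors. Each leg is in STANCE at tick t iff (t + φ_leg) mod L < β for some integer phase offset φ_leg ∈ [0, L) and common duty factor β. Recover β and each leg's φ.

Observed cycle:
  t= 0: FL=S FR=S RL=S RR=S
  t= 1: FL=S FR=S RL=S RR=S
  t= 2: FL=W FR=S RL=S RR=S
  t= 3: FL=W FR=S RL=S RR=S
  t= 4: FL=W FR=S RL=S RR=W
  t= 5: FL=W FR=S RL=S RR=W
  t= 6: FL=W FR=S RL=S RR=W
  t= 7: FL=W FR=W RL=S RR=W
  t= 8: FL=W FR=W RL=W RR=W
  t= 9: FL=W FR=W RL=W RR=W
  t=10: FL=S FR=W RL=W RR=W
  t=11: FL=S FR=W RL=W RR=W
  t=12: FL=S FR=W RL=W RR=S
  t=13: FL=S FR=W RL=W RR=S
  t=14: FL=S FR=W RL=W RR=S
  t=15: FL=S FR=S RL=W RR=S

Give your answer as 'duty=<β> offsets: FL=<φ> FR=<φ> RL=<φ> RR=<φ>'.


duty β = stance ticks per leg = 8
FL: stance ticks = 8; W→S at t=10 → φ=6
FR: stance ticks = 8; W→S at t=15 → φ=1
RL: stance ticks = 8; W→S at t=0 → φ=0
RR: stance ticks = 8; W→S at t=12 → φ=4

duty=8 offsets: FL=6 FR=1 RL=0 RR=4


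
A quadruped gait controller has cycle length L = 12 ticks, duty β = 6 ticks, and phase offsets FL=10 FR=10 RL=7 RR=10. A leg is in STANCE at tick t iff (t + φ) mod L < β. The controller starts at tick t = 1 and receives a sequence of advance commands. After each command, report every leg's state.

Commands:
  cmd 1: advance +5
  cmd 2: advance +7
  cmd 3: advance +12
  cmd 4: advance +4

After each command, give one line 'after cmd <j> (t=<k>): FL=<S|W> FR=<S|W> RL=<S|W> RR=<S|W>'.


after cmd 1 (t=6): FL=S FR=S RL=S RR=S
after cmd 2 (t=13): FL=W FR=W RL=W RR=W
after cmd 3 (t=25): FL=W FR=W RL=W RR=W
after cmd 4 (t=29): FL=S FR=S RL=S RR=S

start t=1: FL=W FR=W RL=W RR=W
cmd 1: advance +5 → t=6, phase=(4,4,1,4) → FL=S FR=S RL=S RR=S
cmd 2: advance +7 → t=13, phase=(11,11,8,11) → FL=W FR=W RL=W RR=W
cmd 3: advance +12 → t=25, phase=(11,11,8,11) → FL=W FR=W RL=W RR=W
cmd 4: advance +4 → t=29, phase=(3,3,0,3) → FL=S FR=S RL=S RR=S


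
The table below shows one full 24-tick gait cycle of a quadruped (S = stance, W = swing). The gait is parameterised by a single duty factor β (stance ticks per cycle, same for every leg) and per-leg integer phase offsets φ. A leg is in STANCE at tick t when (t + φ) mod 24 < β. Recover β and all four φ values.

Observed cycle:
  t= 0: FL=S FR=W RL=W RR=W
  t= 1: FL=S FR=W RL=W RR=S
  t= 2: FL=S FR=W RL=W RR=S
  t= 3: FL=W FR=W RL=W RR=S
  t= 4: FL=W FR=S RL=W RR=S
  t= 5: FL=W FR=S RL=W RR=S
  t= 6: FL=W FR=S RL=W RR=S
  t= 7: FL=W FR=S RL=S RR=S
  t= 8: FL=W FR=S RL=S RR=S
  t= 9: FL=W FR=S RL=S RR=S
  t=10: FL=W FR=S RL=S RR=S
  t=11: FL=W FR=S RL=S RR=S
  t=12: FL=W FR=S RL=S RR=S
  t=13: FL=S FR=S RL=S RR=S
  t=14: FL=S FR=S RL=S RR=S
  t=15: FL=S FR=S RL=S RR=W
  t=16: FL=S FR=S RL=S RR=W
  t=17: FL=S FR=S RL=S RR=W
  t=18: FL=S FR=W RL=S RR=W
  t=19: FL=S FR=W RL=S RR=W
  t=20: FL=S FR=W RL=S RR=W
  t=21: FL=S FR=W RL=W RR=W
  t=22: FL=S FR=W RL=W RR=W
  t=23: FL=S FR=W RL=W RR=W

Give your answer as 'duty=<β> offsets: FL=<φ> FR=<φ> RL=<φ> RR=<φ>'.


duty β = stance ticks per leg = 14
FL: stance ticks = 14; W→S at t=13 → φ=11
FR: stance ticks = 14; W→S at t=4 → φ=20
RL: stance ticks = 14; W→S at t=7 → φ=17
RR: stance ticks = 14; W→S at t=1 → φ=23

duty=14 offsets: FL=11 FR=20 RL=17 RR=23


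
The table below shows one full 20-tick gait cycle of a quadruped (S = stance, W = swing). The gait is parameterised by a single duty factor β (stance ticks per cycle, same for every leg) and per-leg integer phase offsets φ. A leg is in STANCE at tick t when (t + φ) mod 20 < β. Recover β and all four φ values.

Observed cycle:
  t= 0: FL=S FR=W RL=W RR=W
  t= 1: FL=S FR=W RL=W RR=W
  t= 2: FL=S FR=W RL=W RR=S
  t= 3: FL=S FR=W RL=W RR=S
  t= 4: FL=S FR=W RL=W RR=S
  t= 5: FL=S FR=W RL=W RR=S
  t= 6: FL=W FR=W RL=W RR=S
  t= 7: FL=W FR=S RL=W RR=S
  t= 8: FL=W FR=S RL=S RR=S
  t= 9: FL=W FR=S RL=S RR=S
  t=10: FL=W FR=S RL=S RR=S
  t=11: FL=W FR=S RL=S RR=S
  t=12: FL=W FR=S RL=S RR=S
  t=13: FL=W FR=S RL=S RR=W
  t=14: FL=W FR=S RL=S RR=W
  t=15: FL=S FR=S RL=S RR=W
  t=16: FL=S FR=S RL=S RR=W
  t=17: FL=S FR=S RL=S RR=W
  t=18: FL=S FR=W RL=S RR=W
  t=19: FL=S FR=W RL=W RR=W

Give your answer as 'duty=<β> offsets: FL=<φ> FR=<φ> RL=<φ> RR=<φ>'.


duty β = stance ticks per leg = 11
FL: stance ticks = 11; W→S at t=15 → φ=5
FR: stance ticks = 11; W→S at t=7 → φ=13
RL: stance ticks = 11; W→S at t=8 → φ=12
RR: stance ticks = 11; W→S at t=2 → φ=18

duty=11 offsets: FL=5 FR=13 RL=12 RR=18


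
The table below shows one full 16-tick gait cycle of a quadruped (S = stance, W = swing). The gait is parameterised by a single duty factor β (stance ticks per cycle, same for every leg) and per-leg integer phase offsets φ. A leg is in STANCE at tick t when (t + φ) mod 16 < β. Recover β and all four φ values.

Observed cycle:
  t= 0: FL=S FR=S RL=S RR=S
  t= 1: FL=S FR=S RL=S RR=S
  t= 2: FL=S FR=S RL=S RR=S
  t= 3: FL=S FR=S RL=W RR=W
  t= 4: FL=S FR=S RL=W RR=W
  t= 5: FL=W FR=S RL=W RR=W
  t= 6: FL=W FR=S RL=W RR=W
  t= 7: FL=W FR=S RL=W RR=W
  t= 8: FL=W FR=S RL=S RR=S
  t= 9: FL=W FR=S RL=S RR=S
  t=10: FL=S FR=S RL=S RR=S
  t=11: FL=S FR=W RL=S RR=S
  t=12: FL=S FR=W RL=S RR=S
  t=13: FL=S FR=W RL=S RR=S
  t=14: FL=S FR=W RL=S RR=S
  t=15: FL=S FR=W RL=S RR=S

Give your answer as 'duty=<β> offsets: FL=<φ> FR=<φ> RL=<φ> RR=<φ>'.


duty β = stance ticks per leg = 11
FL: stance ticks = 11; W→S at t=10 → φ=6
FR: stance ticks = 11; W→S at t=0 → φ=0
RL: stance ticks = 11; W→S at t=8 → φ=8
RR: stance ticks = 11; W→S at t=8 → φ=8

duty=11 offsets: FL=6 FR=0 RL=8 RR=8


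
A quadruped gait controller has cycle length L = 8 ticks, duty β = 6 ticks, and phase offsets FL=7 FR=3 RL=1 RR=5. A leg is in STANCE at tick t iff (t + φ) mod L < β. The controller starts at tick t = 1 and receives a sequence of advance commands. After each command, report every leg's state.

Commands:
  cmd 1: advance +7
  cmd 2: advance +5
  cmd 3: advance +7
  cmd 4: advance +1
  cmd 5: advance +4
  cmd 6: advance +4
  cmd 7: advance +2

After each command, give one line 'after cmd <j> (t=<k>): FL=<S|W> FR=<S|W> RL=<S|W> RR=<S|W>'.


after cmd 1 (t=8): FL=W FR=S RL=S RR=S
after cmd 2 (t=13): FL=S FR=S RL=W RR=S
after cmd 3 (t=20): FL=S FR=W RL=S RR=S
after cmd 4 (t=21): FL=S FR=S RL=W RR=S
after cmd 5 (t=25): FL=S FR=S RL=S RR=W
after cmd 6 (t=29): FL=S FR=S RL=W RR=S
after cmd 7 (t=31): FL=W FR=S RL=S RR=S

start t=1: FL=S FR=S RL=S RR=W
cmd 1: advance +7 → t=8, phase=(7,3,1,5) → FL=W FR=S RL=S RR=S
cmd 2: advance +5 → t=13, phase=(4,0,6,2) → FL=S FR=S RL=W RR=S
cmd 3: advance +7 → t=20, phase=(3,7,5,1) → FL=S FR=W RL=S RR=S
cmd 4: advance +1 → t=21, phase=(4,0,6,2) → FL=S FR=S RL=W RR=S
cmd 5: advance +4 → t=25, phase=(0,4,2,6) → FL=S FR=S RL=S RR=W
cmd 6: advance +4 → t=29, phase=(4,0,6,2) → FL=S FR=S RL=W RR=S
cmd 7: advance +2 → t=31, phase=(6,2,0,4) → FL=W FR=S RL=S RR=S


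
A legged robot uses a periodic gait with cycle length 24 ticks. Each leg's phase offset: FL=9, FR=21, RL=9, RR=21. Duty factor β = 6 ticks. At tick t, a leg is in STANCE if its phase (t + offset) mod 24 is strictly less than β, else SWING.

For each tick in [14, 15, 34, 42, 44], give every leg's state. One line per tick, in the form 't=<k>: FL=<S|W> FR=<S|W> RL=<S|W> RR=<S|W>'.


t=14: FL=W FR=W RL=W RR=W
t=15: FL=S FR=W RL=S RR=W
t=34: FL=W FR=W RL=W RR=W
t=42: FL=S FR=W RL=S RR=W
t=44: FL=S FR=W RL=S RR=W

t=14: phase=(23,11,23,11) vs β=6 → FL=W FR=W RL=W RR=W
t=15: phase=(0,12,0,12) vs β=6 → FL=S FR=W RL=S RR=W
t=34: phase=(19,7,19,7) vs β=6 → FL=W FR=W RL=W RR=W
t=42: phase=(3,15,3,15) vs β=6 → FL=S FR=W RL=S RR=W
t=44: phase=(5,17,5,17) vs β=6 → FL=S FR=W RL=S RR=W


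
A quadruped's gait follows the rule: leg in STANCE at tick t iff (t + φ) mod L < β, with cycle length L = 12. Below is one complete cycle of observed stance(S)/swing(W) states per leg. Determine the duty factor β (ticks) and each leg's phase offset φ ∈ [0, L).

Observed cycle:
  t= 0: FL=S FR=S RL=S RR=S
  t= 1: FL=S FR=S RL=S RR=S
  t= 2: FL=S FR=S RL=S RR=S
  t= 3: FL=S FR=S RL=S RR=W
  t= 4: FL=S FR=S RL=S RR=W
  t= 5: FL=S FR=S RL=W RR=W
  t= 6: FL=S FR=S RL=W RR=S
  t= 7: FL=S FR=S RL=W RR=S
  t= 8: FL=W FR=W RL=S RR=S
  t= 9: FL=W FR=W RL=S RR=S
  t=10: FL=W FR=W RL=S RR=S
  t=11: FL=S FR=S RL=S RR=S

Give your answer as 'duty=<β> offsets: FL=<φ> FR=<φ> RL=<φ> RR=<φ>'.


duty=9 offsets: FL=1 FR=1 RL=4 RR=6

duty β = stance ticks per leg = 9
FL: stance ticks = 9; W→S at t=11 → φ=1
FR: stance ticks = 9; W→S at t=11 → φ=1
RL: stance ticks = 9; W→S at t=8 → φ=4
RR: stance ticks = 9; W→S at t=6 → φ=6


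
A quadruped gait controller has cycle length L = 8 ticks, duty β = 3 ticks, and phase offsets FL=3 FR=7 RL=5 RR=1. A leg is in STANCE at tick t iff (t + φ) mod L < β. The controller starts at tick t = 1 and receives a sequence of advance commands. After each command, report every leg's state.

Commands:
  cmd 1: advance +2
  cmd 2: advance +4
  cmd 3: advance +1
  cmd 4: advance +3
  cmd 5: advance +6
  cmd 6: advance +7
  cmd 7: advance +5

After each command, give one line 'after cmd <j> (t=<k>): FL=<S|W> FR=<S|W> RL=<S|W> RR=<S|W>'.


after cmd 1 (t=3): FL=W FR=S RL=S RR=W
after cmd 2 (t=7): FL=S FR=W RL=W RR=S
after cmd 3 (t=8): FL=W FR=W RL=W RR=S
after cmd 4 (t=11): FL=W FR=S RL=S RR=W
after cmd 5 (t=17): FL=W FR=S RL=W RR=S
after cmd 6 (t=24): FL=W FR=W RL=W RR=S
after cmd 7 (t=29): FL=S FR=W RL=S RR=W

start t=1: FL=W FR=S RL=W RR=S
cmd 1: advance +2 → t=3, phase=(6,2,0,4) → FL=W FR=S RL=S RR=W
cmd 2: advance +4 → t=7, phase=(2,6,4,0) → FL=S FR=W RL=W RR=S
cmd 3: advance +1 → t=8, phase=(3,7,5,1) → FL=W FR=W RL=W RR=S
cmd 4: advance +3 → t=11, phase=(6,2,0,4) → FL=W FR=S RL=S RR=W
cmd 5: advance +6 → t=17, phase=(4,0,6,2) → FL=W FR=S RL=W RR=S
cmd 6: advance +7 → t=24, phase=(3,7,5,1) → FL=W FR=W RL=W RR=S
cmd 7: advance +5 → t=29, phase=(0,4,2,6) → FL=S FR=W RL=S RR=W


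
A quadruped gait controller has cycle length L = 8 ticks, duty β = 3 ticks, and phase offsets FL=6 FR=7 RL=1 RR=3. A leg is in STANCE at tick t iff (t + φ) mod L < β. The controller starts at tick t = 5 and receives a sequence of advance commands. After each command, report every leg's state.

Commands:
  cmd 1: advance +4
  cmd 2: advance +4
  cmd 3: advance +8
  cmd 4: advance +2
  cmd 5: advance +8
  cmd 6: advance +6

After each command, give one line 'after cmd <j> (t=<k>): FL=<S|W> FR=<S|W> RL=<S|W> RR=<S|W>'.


after cmd 1 (t=9): FL=W FR=S RL=S RR=W
after cmd 2 (t=13): FL=W FR=W RL=W RR=S
after cmd 3 (t=21): FL=W FR=W RL=W RR=S
after cmd 4 (t=23): FL=W FR=W RL=S RR=S
after cmd 5 (t=31): FL=W FR=W RL=S RR=S
after cmd 6 (t=37): FL=W FR=W RL=W RR=S

start t=5: FL=W FR=W RL=W RR=S
cmd 1: advance +4 → t=9, phase=(7,0,2,4) → FL=W FR=S RL=S RR=W
cmd 2: advance +4 → t=13, phase=(3,4,6,0) → FL=W FR=W RL=W RR=S
cmd 3: advance +8 → t=21, phase=(3,4,6,0) → FL=W FR=W RL=W RR=S
cmd 4: advance +2 → t=23, phase=(5,6,0,2) → FL=W FR=W RL=S RR=S
cmd 5: advance +8 → t=31, phase=(5,6,0,2) → FL=W FR=W RL=S RR=S
cmd 6: advance +6 → t=37, phase=(3,4,6,0) → FL=W FR=W RL=W RR=S


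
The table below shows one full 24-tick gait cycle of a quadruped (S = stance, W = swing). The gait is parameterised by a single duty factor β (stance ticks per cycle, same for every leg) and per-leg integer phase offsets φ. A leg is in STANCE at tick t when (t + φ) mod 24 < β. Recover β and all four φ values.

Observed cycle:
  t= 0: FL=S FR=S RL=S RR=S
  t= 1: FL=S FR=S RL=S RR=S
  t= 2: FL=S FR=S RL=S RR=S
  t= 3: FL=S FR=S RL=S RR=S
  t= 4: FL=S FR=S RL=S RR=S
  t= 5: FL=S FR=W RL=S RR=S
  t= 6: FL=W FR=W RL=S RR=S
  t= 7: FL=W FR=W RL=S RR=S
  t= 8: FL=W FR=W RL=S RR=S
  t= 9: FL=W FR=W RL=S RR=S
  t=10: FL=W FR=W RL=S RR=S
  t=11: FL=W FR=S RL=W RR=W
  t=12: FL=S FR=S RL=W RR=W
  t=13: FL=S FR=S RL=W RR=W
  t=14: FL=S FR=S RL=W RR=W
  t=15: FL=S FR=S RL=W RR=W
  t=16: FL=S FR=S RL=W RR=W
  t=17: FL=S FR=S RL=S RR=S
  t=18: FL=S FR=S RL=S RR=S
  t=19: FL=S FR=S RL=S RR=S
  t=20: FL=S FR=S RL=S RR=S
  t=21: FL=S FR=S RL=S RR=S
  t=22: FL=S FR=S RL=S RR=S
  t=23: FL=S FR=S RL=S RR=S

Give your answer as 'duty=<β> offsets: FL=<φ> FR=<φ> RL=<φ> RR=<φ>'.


duty β = stance ticks per leg = 18
FL: stance ticks = 18; W→S at t=12 → φ=12
FR: stance ticks = 18; W→S at t=11 → φ=13
RL: stance ticks = 18; W→S at t=17 → φ=7
RR: stance ticks = 18; W→S at t=17 → φ=7

duty=18 offsets: FL=12 FR=13 RL=7 RR=7


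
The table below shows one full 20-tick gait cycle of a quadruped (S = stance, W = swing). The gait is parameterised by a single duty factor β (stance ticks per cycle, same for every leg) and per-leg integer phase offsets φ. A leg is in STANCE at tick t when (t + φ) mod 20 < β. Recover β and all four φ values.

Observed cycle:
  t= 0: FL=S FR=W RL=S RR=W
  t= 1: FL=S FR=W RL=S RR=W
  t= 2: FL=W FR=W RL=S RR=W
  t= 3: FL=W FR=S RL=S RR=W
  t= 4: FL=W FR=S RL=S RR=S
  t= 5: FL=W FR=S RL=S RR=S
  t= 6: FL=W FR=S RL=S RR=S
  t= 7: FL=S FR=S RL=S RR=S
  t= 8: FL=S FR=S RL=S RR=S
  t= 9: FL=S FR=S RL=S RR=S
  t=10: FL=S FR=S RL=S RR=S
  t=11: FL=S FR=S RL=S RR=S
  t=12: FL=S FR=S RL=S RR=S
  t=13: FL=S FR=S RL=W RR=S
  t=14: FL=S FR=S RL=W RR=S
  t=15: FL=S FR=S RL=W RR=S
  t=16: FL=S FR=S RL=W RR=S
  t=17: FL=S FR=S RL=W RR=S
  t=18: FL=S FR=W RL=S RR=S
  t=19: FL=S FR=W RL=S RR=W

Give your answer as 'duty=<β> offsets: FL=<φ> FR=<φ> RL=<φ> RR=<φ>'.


duty=15 offsets: FL=13 FR=17 RL=2 RR=16

duty β = stance ticks per leg = 15
FL: stance ticks = 15; W→S at t=7 → φ=13
FR: stance ticks = 15; W→S at t=3 → φ=17
RL: stance ticks = 15; W→S at t=18 → φ=2
RR: stance ticks = 15; W→S at t=4 → φ=16


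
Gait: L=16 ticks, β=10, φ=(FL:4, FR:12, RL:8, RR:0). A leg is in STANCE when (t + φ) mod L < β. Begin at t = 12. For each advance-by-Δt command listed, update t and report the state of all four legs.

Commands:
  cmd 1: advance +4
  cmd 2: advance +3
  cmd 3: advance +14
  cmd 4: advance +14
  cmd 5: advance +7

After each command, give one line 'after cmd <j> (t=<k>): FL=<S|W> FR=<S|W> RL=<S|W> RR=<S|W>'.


start t=12: FL=S FR=S RL=S RR=W
cmd 1: advance +4 → t=16, phase=(4,12,8,0) → FL=S FR=W RL=S RR=S
cmd 2: advance +3 → t=19, phase=(7,15,11,3) → FL=S FR=W RL=W RR=S
cmd 3: advance +14 → t=33, phase=(5,13,9,1) → FL=S FR=W RL=S RR=S
cmd 4: advance +14 → t=47, phase=(3,11,7,15) → FL=S FR=W RL=S RR=W
cmd 5: advance +7 → t=54, phase=(10,2,14,6) → FL=W FR=S RL=W RR=S

after cmd 1 (t=16): FL=S FR=W RL=S RR=S
after cmd 2 (t=19): FL=S FR=W RL=W RR=S
after cmd 3 (t=33): FL=S FR=W RL=S RR=S
after cmd 4 (t=47): FL=S FR=W RL=S RR=W
after cmd 5 (t=54): FL=W FR=S RL=W RR=S


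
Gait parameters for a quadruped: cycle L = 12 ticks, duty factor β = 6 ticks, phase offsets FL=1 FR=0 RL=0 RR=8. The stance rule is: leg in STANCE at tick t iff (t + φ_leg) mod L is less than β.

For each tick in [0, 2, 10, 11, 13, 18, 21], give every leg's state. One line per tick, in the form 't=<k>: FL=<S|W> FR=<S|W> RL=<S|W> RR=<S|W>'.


t=0: FL=S FR=S RL=S RR=W
t=2: FL=S FR=S RL=S RR=W
t=10: FL=W FR=W RL=W RR=W
t=11: FL=S FR=W RL=W RR=W
t=13: FL=S FR=S RL=S RR=W
t=18: FL=W FR=W RL=W RR=S
t=21: FL=W FR=W RL=W RR=S

t=0: phase=(1,0,0,8) vs β=6 → FL=S FR=S RL=S RR=W
t=2: phase=(3,2,2,10) vs β=6 → FL=S FR=S RL=S RR=W
t=10: phase=(11,10,10,6) vs β=6 → FL=W FR=W RL=W RR=W
t=11: phase=(0,11,11,7) vs β=6 → FL=S FR=W RL=W RR=W
t=13: phase=(2,1,1,9) vs β=6 → FL=S FR=S RL=S RR=W
t=18: phase=(7,6,6,2) vs β=6 → FL=W FR=W RL=W RR=S
t=21: phase=(10,9,9,5) vs β=6 → FL=W FR=W RL=W RR=S


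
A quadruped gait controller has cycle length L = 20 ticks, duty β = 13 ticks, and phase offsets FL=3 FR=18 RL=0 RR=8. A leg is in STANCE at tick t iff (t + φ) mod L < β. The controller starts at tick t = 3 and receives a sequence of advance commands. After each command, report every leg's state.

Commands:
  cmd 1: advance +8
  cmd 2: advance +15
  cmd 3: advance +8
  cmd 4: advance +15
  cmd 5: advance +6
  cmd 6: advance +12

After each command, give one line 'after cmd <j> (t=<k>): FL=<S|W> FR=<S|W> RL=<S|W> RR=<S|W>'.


after cmd 1 (t=11): FL=W FR=S RL=S RR=W
after cmd 2 (t=26): FL=S FR=S RL=S RR=W
after cmd 3 (t=34): FL=W FR=S RL=W RR=S
after cmd 4 (t=49): FL=S FR=S RL=S RR=W
after cmd 5 (t=55): FL=W FR=W RL=W RR=S
after cmd 6 (t=67): FL=S FR=S RL=S RR=W

start t=3: FL=S FR=S RL=S RR=S
cmd 1: advance +8 → t=11, phase=(14,9,11,19) → FL=W FR=S RL=S RR=W
cmd 2: advance +15 → t=26, phase=(9,4,6,14) → FL=S FR=S RL=S RR=W
cmd 3: advance +8 → t=34, phase=(17,12,14,2) → FL=W FR=S RL=W RR=S
cmd 4: advance +15 → t=49, phase=(12,7,9,17) → FL=S FR=S RL=S RR=W
cmd 5: advance +6 → t=55, phase=(18,13,15,3) → FL=W FR=W RL=W RR=S
cmd 6: advance +12 → t=67, phase=(10,5,7,15) → FL=S FR=S RL=S RR=W


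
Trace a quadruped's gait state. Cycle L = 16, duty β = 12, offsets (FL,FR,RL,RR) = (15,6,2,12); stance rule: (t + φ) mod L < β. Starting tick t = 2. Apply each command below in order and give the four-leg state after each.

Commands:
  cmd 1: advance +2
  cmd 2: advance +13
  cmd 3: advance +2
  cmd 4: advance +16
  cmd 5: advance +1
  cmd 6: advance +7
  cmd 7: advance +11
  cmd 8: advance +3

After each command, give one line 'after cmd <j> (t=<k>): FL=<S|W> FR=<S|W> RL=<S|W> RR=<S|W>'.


start t=2: FL=S FR=S RL=S RR=W
cmd 1: advance +2 → t=4, phase=(3,10,6,0) → FL=S FR=S RL=S RR=S
cmd 2: advance +13 → t=17, phase=(0,7,3,13) → FL=S FR=S RL=S RR=W
cmd 3: advance +2 → t=19, phase=(2,9,5,15) → FL=S FR=S RL=S RR=W
cmd 4: advance +16 → t=35, phase=(2,9,5,15) → FL=S FR=S RL=S RR=W
cmd 5: advance +1 → t=36, phase=(3,10,6,0) → FL=S FR=S RL=S RR=S
cmd 6: advance +7 → t=43, phase=(10,1,13,7) → FL=S FR=S RL=W RR=S
cmd 7: advance +11 → t=54, phase=(5,12,8,2) → FL=S FR=W RL=S RR=S
cmd 8: advance +3 → t=57, phase=(8,15,11,5) → FL=S FR=W RL=S RR=S

after cmd 1 (t=4): FL=S FR=S RL=S RR=S
after cmd 2 (t=17): FL=S FR=S RL=S RR=W
after cmd 3 (t=19): FL=S FR=S RL=S RR=W
after cmd 4 (t=35): FL=S FR=S RL=S RR=W
after cmd 5 (t=36): FL=S FR=S RL=S RR=S
after cmd 6 (t=43): FL=S FR=S RL=W RR=S
after cmd 7 (t=54): FL=S FR=W RL=S RR=S
after cmd 8 (t=57): FL=S FR=W RL=S RR=S


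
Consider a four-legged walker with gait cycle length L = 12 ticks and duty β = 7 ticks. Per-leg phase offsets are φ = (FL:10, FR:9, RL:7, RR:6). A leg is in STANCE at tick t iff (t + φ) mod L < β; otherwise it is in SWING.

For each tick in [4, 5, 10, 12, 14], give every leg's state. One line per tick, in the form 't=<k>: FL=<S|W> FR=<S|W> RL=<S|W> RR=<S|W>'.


t=4: phase=(2,1,11,10) vs β=7 → FL=S FR=S RL=W RR=W
t=5: phase=(3,2,0,11) vs β=7 → FL=S FR=S RL=S RR=W
t=10: phase=(8,7,5,4) vs β=7 → FL=W FR=W RL=S RR=S
t=12: phase=(10,9,7,6) vs β=7 → FL=W FR=W RL=W RR=S
t=14: phase=(0,11,9,8) vs β=7 → FL=S FR=W RL=W RR=W

t=4: FL=S FR=S RL=W RR=W
t=5: FL=S FR=S RL=S RR=W
t=10: FL=W FR=W RL=S RR=S
t=12: FL=W FR=W RL=W RR=S
t=14: FL=S FR=W RL=W RR=W


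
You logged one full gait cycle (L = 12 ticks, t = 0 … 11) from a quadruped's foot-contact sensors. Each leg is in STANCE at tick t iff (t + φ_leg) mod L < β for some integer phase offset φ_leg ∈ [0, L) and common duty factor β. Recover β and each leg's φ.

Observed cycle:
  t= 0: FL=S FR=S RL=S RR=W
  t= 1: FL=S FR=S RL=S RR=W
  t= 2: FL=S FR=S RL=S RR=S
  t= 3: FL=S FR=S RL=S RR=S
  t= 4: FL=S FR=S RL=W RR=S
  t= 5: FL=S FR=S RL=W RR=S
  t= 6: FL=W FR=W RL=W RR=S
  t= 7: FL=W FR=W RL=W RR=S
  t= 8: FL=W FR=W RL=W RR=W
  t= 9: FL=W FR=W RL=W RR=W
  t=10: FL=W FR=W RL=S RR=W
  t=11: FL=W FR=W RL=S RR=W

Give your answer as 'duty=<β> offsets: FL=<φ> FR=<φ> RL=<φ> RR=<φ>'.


duty=6 offsets: FL=0 FR=0 RL=2 RR=10

duty β = stance ticks per leg = 6
FL: stance ticks = 6; W→S at t=0 → φ=0
FR: stance ticks = 6; W→S at t=0 → φ=0
RL: stance ticks = 6; W→S at t=10 → φ=2
RR: stance ticks = 6; W→S at t=2 → φ=10


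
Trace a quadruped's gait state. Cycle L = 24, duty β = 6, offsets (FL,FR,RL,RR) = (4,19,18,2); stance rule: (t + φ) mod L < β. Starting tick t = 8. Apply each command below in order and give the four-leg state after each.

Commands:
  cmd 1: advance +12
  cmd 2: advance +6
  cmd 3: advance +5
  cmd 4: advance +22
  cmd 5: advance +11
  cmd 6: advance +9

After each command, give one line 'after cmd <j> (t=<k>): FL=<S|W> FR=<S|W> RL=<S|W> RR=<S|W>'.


after cmd 1 (t=20): FL=S FR=W RL=W RR=W
after cmd 2 (t=26): FL=W FR=W RL=W RR=S
after cmd 3 (t=31): FL=W FR=S RL=S RR=W
after cmd 4 (t=53): FL=W FR=S RL=W RR=W
after cmd 5 (t=64): FL=W FR=W RL=W RR=W
after cmd 6 (t=73): FL=S FR=W RL=W RR=S

start t=8: FL=W FR=S RL=S RR=W
cmd 1: advance +12 → t=20, phase=(0,15,14,22) → FL=S FR=W RL=W RR=W
cmd 2: advance +6 → t=26, phase=(6,21,20,4) → FL=W FR=W RL=W RR=S
cmd 3: advance +5 → t=31, phase=(11,2,1,9) → FL=W FR=S RL=S RR=W
cmd 4: advance +22 → t=53, phase=(9,0,23,7) → FL=W FR=S RL=W RR=W
cmd 5: advance +11 → t=64, phase=(20,11,10,18) → FL=W FR=W RL=W RR=W
cmd 6: advance +9 → t=73, phase=(5,20,19,3) → FL=S FR=W RL=W RR=S


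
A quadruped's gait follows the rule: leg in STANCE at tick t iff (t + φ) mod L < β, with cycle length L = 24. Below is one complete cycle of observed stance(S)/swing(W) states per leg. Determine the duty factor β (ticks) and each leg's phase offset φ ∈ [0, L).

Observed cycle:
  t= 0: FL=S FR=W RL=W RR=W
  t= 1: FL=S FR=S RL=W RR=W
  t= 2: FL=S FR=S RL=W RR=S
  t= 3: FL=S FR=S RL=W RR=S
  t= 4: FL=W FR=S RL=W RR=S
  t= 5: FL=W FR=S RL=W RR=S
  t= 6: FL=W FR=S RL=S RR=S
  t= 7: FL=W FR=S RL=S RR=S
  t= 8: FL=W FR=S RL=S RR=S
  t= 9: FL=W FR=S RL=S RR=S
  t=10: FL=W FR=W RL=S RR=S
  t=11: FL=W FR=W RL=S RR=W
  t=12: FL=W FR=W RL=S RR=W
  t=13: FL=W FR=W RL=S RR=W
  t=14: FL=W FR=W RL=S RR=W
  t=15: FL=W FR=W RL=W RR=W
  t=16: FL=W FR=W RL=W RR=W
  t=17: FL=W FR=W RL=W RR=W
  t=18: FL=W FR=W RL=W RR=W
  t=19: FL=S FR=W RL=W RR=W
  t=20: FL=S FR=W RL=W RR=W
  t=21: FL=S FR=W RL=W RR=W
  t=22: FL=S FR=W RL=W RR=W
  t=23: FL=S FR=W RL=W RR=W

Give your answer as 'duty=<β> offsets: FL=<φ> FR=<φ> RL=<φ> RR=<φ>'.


duty β = stance ticks per leg = 9
FL: stance ticks = 9; W→S at t=19 → φ=5
FR: stance ticks = 9; W→S at t=1 → φ=23
RL: stance ticks = 9; W→S at t=6 → φ=18
RR: stance ticks = 9; W→S at t=2 → φ=22

duty=9 offsets: FL=5 FR=23 RL=18 RR=22


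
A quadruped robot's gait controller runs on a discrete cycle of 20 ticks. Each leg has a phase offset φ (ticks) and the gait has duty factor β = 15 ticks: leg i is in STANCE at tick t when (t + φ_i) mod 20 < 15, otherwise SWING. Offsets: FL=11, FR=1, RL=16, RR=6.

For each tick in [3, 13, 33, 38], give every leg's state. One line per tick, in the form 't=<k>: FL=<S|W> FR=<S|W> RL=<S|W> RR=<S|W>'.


t=3: FL=S FR=S RL=W RR=S
t=13: FL=S FR=S RL=S RR=W
t=33: FL=S FR=S RL=S RR=W
t=38: FL=S FR=W RL=S RR=S

t=3: phase=(14,4,19,9) vs β=15 → FL=S FR=S RL=W RR=S
t=13: phase=(4,14,9,19) vs β=15 → FL=S FR=S RL=S RR=W
t=33: phase=(4,14,9,19) vs β=15 → FL=S FR=S RL=S RR=W
t=38: phase=(9,19,14,4) vs β=15 → FL=S FR=W RL=S RR=S


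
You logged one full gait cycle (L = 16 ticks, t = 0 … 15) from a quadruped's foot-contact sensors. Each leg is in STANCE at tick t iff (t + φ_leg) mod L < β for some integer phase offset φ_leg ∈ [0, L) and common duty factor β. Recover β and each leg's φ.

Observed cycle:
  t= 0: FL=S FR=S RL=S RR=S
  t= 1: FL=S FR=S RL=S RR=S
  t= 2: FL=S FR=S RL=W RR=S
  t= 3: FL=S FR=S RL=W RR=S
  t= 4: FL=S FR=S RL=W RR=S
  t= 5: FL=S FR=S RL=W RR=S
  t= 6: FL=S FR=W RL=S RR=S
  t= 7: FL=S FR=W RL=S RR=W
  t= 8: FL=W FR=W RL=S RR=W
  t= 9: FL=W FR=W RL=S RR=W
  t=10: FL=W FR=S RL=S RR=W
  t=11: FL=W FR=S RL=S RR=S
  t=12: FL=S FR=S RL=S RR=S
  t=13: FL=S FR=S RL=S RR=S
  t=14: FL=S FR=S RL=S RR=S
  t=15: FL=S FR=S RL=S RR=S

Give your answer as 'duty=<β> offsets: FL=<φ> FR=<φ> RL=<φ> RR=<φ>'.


duty=12 offsets: FL=4 FR=6 RL=10 RR=5

duty β = stance ticks per leg = 12
FL: stance ticks = 12; W→S at t=12 → φ=4
FR: stance ticks = 12; W→S at t=10 → φ=6
RL: stance ticks = 12; W→S at t=6 → φ=10
RR: stance ticks = 12; W→S at t=11 → φ=5


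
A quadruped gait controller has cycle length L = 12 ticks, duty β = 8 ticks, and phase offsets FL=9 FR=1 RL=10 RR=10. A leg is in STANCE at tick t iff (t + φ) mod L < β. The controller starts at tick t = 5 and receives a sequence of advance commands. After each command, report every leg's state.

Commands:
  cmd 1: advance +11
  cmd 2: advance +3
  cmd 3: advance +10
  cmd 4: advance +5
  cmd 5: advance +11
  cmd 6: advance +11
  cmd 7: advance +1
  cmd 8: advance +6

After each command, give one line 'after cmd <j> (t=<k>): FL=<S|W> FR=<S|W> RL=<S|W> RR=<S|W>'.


start t=5: FL=S FR=S RL=S RR=S
cmd 1: advance +11 → t=16, phase=(1,5,2,2) → FL=S FR=S RL=S RR=S
cmd 2: advance +3 → t=19, phase=(4,8,5,5) → FL=S FR=W RL=S RR=S
cmd 3: advance +10 → t=29, phase=(2,6,3,3) → FL=S FR=S RL=S RR=S
cmd 4: advance +5 → t=34, phase=(7,11,8,8) → FL=S FR=W RL=W RR=W
cmd 5: advance +11 → t=45, phase=(6,10,7,7) → FL=S FR=W RL=S RR=S
cmd 6: advance +11 → t=56, phase=(5,9,6,6) → FL=S FR=W RL=S RR=S
cmd 7: advance +1 → t=57, phase=(6,10,7,7) → FL=S FR=W RL=S RR=S
cmd 8: advance +6 → t=63, phase=(0,4,1,1) → FL=S FR=S RL=S RR=S

after cmd 1 (t=16): FL=S FR=S RL=S RR=S
after cmd 2 (t=19): FL=S FR=W RL=S RR=S
after cmd 3 (t=29): FL=S FR=S RL=S RR=S
after cmd 4 (t=34): FL=S FR=W RL=W RR=W
after cmd 5 (t=45): FL=S FR=W RL=S RR=S
after cmd 6 (t=56): FL=S FR=W RL=S RR=S
after cmd 7 (t=57): FL=S FR=W RL=S RR=S
after cmd 8 (t=63): FL=S FR=S RL=S RR=S
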